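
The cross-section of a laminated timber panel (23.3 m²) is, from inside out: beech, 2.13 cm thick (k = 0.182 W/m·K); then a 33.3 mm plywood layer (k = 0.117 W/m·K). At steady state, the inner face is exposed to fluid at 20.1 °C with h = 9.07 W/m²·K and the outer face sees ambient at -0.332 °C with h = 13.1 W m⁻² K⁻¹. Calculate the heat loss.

Q = 809 W

Resistance network (inner→outer):
  R_conv,in = 1/(hA) = 1/(9.07·23.3) = 0.004732 K/W
  R_beech = L/(kA) = 0.0213/(0.182·23.3) = 0.005023 K/W
  R_plywood = L/(kA) = 0.0333/(0.117·23.3) = 0.01222 K/W
  R_conv,out = 1/(hA) = 1/(13.1·23.3) = 0.003276 K/W
ΣR = 0.004732 + 0.005023 + 0.01222 + 0.003276 = 0.02525 K/W
Q = ΔT/ΣR = (20.1 °C − -0.332 °C)/0.02525 = 809 W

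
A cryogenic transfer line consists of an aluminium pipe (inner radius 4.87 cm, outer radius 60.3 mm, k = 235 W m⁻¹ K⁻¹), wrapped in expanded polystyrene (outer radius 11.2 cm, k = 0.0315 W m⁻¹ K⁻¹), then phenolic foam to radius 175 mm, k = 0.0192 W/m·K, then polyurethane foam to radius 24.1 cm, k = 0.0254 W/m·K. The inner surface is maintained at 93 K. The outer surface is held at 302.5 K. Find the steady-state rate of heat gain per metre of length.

Resistance network (inner→outer):
  R'_aluminium = ln(0.0603/0.0487)/(2πk) = 0.2137/(2π·235) = 1.447×10^-4 m·K/W
  R'_expanded polystyrene = ln(0.112/0.0603)/(2πk) = 0.6192/(2π·0.0315) = 3.128 m·K/W
  R'_phenolic foam = ln(0.175/0.112)/(2πk) = 0.4463/(2π·0.0192) = 3.699 m·K/W
  R'_polyurethane foam = ln(0.241/0.175)/(2πk) = 0.3200/(2π·0.0254) = 2.005 m·K/W
ΣR = 1.447×10^-4 + 3.128 + 3.699 + 2.005 = 8.832 m·K/W
Q' = ΔT/ΣR = (93 K − 302.5 K)/8.832 = -23.7 W/m
(Negative Q' ⇒ heat flows inward; heat gain = 23.7 W/m.)

Q' = 23.7 W/m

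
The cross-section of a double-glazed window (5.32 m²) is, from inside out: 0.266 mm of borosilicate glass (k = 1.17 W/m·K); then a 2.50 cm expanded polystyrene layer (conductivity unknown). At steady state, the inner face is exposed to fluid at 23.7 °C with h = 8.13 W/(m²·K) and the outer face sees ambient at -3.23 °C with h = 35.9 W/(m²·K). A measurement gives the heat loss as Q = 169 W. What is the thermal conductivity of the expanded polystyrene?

ΣR = ΔT/Q = |23.7 − -3.23|/169 = 0.1593 K/W
Known resistances:
  R_conv,in = 1/(hA) = 1/(8.13·5.32) = 0.02312 K/W
  R_borosilicate glass = L/(kA) = 2.66×10^-4/(1.17·5.32) = 4.274×10^-5 K/W
  R_conv,out = 1/(hA) = 1/(35.9·5.32) = 0.005236 K/W
R_expanded polystyrene = ΣR − ΣR_known = 0.1593 − 0.02840 = 0.1309 K/W
L/(kA) = 0.1309 ⇒ k = 0.0250/(0.1309·5.32) = 0.0359 W/m·K

k = 0.0359 W/m·K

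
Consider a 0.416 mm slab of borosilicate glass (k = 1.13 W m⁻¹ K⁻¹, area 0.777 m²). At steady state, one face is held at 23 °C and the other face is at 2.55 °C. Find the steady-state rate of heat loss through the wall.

Q = kA·ΔT/L = 1.13 × 0.777 × |23 °C − 2.55 °C| / 4.16×10^-4 = 43200 W

Q = 43.2 kW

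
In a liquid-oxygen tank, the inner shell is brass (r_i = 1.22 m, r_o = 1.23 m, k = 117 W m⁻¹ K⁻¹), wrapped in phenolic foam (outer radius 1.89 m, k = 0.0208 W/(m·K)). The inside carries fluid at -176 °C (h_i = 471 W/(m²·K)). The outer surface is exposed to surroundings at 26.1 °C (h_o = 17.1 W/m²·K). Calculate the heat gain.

Treat each layer as a resistance in series:
  R_conv,in = 1/(4πr²h) = 1/(4π·1.22²·471) = 1.135×10^-4 K/W
  R_brass = (1/1.22 − 1/1.23)/(4πk) = 0.006664/(4π·117) = 4.533×10^-6 K/W
  R_phenolic foam = (1/1.23 − 1/1.89)/(4πk) = 0.2839/(4π·0.0208) = 1.086 K/W
  R_conv,out = 1/(4πr²h) = 1/(4π·1.89²·17.1) = 0.001303 K/W
ΣR = 1.135×10^-4 + 4.533×10^-6 + 1.086 + 0.001303 = 1.087 K/W
Q = ΔT/ΣR = (-176 °C − 26.1 °C)/1.087 = -186 W
(Negative Q ⇒ heat flows inward; heat gain = 186 W.)

Q = 186 W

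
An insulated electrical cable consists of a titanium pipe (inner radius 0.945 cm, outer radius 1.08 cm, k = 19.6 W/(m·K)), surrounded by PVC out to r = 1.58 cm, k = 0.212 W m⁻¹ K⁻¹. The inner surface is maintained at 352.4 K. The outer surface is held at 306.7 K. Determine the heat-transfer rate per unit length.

Q' = 159 W/m

Series thermal resistances, inner to outer:
  R'_titanium = ln(0.0108/0.00945)/(2πk) = 0.1335/(2π·19.6) = 0.001084 m·K/W
  R'_PVC = ln(0.0158/0.0108)/(2πk) = 0.3805/(2π·0.212) = 0.2856 m·K/W
ΣR = 0.001084 + 0.2856 = 0.2867 m·K/W
Q' = ΔT/ΣR = (352.4 K − 306.7 K)/0.2867 = 159 W/m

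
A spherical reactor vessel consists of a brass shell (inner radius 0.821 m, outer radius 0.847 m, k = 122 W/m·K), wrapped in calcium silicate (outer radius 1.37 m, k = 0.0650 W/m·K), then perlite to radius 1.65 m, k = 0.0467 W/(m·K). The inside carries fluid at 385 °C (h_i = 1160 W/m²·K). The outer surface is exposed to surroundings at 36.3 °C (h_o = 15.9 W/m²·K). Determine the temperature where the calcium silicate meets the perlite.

Resistance network (inner→outer):
  R_conv,in = 1/(4πr²h) = 1/(4π·0.821²·1160) = 1.018×10^-4 K/W
  R_brass = (1/0.821 − 1/0.847)/(4πk) = 0.03739/(4π·122) = 2.439×10^-5 K/W
  R_calcium silicate = (1/0.847 − 1/1.37)/(4πk) = 0.4507/(4π·0.0650) = 0.5518 K/W
  R_perlite = (1/1.37 − 1/1.65)/(4πk) = 0.1239/(4π·0.0467) = 0.2111 K/W
  R_conv,out = 1/(4πr²h) = 1/(4π·1.65²·15.9) = 0.001838 K/W
ΣR = 1.018×10^-4 + 2.439×10^-5 + 0.5518 + 0.2111 + 0.001838 = 0.7649 K/W
Q = ΔT/ΣR = (385 °C − 36.3 °C)/0.7649 = 455.9 W
From the inner boundary to the calcium silicate/perlite interface, ΣR_partial = 0.5519 K/W.
T_interface = T_in − Q·ΣR_partial = 385 °C − (455.9)(0.5519) = 133 °C

T = 133 °C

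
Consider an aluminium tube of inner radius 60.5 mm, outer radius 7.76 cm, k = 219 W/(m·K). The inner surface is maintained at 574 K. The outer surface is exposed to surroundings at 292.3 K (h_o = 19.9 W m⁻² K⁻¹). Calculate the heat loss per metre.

Resistance network (inner→outer):
  R'_aluminium = ln(0.0776/0.0605)/(2πk) = 0.2489/(2π·219) = 1.809×10^-4 m·K/W
  R'_conv,out = 1/(2πr h) = 1/(2π·0.0776·19.9) = 0.1031 m·K/W
ΣR = 1.809×10^-4 + 0.1031 = 0.1033 m·K/W
Q' = ΔT/ΣR = (574 K − 292.3 K)/0.1033 = 2730 W/m

Q' = 2.73 kW/m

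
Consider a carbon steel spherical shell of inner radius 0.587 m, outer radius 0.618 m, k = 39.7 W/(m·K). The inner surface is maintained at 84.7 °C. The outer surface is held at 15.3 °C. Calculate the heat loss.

Q = 4πk·ΔT/(1/r₁ − 1/r₂) = 4π × 39.7 × 69.4 / (1/0.587 − 1/0.618) = 4.05×10^5 W

Q = 405 kW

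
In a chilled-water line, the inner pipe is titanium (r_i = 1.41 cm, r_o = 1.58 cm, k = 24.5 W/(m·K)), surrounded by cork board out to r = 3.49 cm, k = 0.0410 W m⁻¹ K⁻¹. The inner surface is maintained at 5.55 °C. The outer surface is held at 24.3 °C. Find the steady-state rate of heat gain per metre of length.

Q' = 6.09 W/m

Resistance network (inner→outer):
  R'_titanium = ln(0.0158/0.0141)/(2πk) = 0.1138/(2π·24.5) = 7.395×10^-4 m·K/W
  R'_cork board = ln(0.0349/0.0158)/(2πk) = 0.7925/(2π·0.0410) = 3.076 m·K/W
ΣR = 7.395×10^-4 + 3.076 = 3.077 m·K/W
Q' = ΔT/ΣR = (5.55 °C − 24.3 °C)/3.077 = -6.09 W/m
(Negative Q' ⇒ heat flows inward; heat gain = 6.09 W/m.)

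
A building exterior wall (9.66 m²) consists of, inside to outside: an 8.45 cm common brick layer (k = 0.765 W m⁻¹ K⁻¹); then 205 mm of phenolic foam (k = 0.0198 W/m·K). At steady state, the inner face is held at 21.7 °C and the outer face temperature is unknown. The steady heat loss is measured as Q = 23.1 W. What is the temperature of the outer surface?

Sum the resistances:
  R_common brick = L/(kA) = 0.0845/(0.765·9.66) = 0.01143 K/W
  R_phenolic foam = L/(kA) = 0.205/(0.0198·9.66) = 1.072 K/W
ΣR = 1.083 K/W
ΔT = Q·ΣR = 23.1 × 1.083 = 25.02 K
Heat flows outward, so T_out = T_in − ΔT = 21.7 − 25.02 = -3.32 °C

T_out = -3.32 °C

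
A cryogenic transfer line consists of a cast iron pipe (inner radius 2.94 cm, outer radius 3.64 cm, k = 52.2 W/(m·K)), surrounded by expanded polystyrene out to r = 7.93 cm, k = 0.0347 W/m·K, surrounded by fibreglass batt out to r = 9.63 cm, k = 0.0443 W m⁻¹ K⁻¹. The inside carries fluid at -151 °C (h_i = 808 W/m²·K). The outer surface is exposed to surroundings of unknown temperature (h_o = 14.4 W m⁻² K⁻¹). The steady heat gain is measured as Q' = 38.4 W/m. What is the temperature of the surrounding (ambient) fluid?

Sum the resistances:
  R'_conv,in = 1/(2πr h) = 1/(2π·0.0294·808) = 0.006700 m·K/W
  R'_cast iron = ln(0.0364/0.0294)/(2πk) = 0.2136/(2π·52.2) = 6.512×10^-4 m·K/W
  R'_expanded polystyrene = ln(0.0793/0.0364)/(2πk) = 0.7787/(2π·0.0347) = 3.571 m·K/W
  R'_fibreglass batt = ln(0.0963/0.0793)/(2πk) = 0.1942/(2π·0.0443) = 0.6978 m·K/W
  R'_conv,out = 1/(2πr h) = 1/(2π·0.0963·14.4) = 0.1148 m·K/W
ΣR = 4.391 m·K/W
ΔT = Q'·ΣR = 38.4 × 4.391 = 168.6 K
Heat flows inward, so T_out = T_in + ΔT = -151 + 168.6 = 17.6 °C

T_out = 17.6 °C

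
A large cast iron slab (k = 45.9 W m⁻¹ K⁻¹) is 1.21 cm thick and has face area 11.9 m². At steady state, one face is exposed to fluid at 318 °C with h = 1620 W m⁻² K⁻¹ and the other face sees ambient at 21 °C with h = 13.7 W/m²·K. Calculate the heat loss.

Q = 47.8 kW

Resistance network (inner→outer):
  R_conv,in = 1/(hA) = 1/(1620·11.9) = 5.187×10^-5 K/W
  R_cast iron = L/(kA) = 0.0121/(45.9·11.9) = 2.215×10^-5 K/W
  R_conv,out = 1/(hA) = 1/(13.7·11.9) = 0.006134 K/W
ΣR = 5.187×10^-5 + 2.215×10^-5 + 0.006134 = 0.006208 K/W
Q = ΔT/ΣR = (318 °C − 21 °C)/0.006208 = 47800 W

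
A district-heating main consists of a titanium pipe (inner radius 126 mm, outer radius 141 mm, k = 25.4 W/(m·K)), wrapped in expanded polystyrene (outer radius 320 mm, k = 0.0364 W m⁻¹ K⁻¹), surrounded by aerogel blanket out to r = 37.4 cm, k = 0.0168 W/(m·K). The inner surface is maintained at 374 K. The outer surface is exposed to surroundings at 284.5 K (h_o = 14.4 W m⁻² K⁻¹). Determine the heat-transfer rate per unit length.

Treat each layer as a resistance in series:
  R'_titanium = ln(0.141/0.126)/(2πk) = 0.1125/(2π·25.4) = 7.048×10^-4 m·K/W
  R'_expanded polystyrene = ln(0.320/0.141)/(2πk) = 0.8196/(2π·0.0364) = 3.583 m·K/W
  R'_aerogel blanket = ln(0.374/0.320)/(2πk) = 0.1559/(2π·0.0168) = 1.477 m·K/W
  R'_conv,out = 1/(2πr h) = 1/(2π·0.374·14.4) = 0.02955 m·K/W
ΣR = 7.048×10^-4 + 3.583 + 1.477 + 0.02955 = 5.090 m·K/W
Q' = ΔT/ΣR = (374 K − 284.5 K)/5.090 = 17.6 W/m

Q' = 17.6 W/m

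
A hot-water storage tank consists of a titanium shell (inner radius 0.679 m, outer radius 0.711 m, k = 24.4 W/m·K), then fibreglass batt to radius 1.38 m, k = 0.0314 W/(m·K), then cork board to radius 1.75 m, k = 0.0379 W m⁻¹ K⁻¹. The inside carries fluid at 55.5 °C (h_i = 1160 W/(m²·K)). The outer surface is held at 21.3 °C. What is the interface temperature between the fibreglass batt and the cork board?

T = 26.7 °C

Series thermal resistances, inner to outer:
  R_conv,in = 1/(4πr²h) = 1/(4π·0.679²·1160) = 1.488×10^-4 K/W
  R_titanium = (1/0.679 − 1/0.711)/(4πk) = 0.06628/(4π·24.4) = 2.162×10^-4 K/W
  R_fibreglass batt = (1/0.711 − 1/1.38)/(4πk) = 0.6818/(4π·0.0314) = 1.728 K/W
  R_cork board = (1/1.38 − 1/1.75)/(4πk) = 0.1532/(4π·0.0379) = 0.3217 K/W
ΣR = 1.488×10^-4 + 2.162×10^-4 + 1.728 + 0.3217 = 2.050 K/W
Q = ΔT/ΣR = (55.5 °C − 21.3 °C)/2.050 = 16.68 W
From the inner boundary to the fibreglass batt/cork board interface, ΣR_partial = 1.728 K/W.
T_interface = T_in − Q·ΣR_partial = 55.5 °C − (16.68)(1.728) = 26.7 °C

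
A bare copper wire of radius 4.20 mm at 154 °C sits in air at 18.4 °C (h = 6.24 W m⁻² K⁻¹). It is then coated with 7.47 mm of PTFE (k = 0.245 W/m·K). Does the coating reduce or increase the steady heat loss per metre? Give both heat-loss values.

increases: 22.3 → 47.6 W/m

Critical radius for a cylinder: r_cr = k/h = 0.0393 m = 3.93 cm.
Outer radius after coating: r₂ = 0.00420 + 0.00747 = 0.01167 m.
Since r₁ < r_cr and r₂ ≤ r_cr, the coating moves toward the maximum at r_cr — heat loss rises.
Bare: R = 1/(2πr₁h) = 6.073 m·K/W; Q = 135.6/6.073 = 22.3 W/m.
Coated: R = R_cond + R_conv = 2.849 m·K/W; Q = 135.6/2.849 = 47.6 W/m.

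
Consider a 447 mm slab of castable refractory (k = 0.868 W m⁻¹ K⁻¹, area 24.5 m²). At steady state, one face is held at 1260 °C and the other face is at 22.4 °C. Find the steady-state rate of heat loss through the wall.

Q = 58.9 kW

Q = kA·ΔT/L = 0.868 × 24.5 × |1260 °C − 22.4 °C| / 0.447 = 58900 W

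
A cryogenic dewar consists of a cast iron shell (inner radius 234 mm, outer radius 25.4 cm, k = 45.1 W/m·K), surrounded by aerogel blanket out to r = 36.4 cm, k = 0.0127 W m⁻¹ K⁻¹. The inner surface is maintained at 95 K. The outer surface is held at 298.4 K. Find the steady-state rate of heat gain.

Series thermal resistances, inner to outer:
  R_cast iron = (1/0.234 − 1/0.254)/(4πk) = 0.3365/(4π·45.1) = 5.937×10^-4 K/W
  R_aerogel blanket = (1/0.254 − 1/0.364)/(4πk) = 1.190/(4π·0.0127) = 7.455 K/W
ΣR = 5.937×10^-4 + 7.455 = 7.456 K/W
Q = ΔT/ΣR = (95 K − 298.4 K)/7.456 = -27.3 W
(Negative Q ⇒ heat flows inward; heat gain = 27.3 W.)

Q = 27.3 W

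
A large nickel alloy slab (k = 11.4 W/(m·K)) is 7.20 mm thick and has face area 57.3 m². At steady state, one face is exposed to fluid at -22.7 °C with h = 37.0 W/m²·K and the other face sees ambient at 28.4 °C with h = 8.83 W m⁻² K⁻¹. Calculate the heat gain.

Q = 20.8 kW

Resistance network (inner→outer):
  R_conv,in = 1/(hA) = 1/(37.0·57.3) = 4.717×10^-4 K/W
  R_nickel alloy = L/(kA) = 0.00720/(11.4·57.3) = 1.102×10^-5 K/W
  R_conv,out = 1/(hA) = 1/(8.83·57.3) = 0.001976 K/W
ΣR = 4.717×10^-4 + 1.102×10^-5 + 0.001976 = 0.002459 K/W
Q = ΔT/ΣR = (-22.7 °C − 28.4 °C)/0.002459 = -20800 W
(Negative Q ⇒ heat flows inward; heat gain = 20800 W.)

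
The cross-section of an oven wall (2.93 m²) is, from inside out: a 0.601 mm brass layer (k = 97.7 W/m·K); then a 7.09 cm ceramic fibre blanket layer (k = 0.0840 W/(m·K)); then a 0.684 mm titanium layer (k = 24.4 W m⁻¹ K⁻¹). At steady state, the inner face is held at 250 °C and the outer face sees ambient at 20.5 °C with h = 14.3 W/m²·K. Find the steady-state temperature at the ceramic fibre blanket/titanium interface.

Series thermal resistances, inner to outer:
  R_brass = L/(kA) = 6.01×10^-4/(97.7·2.93) = 2.099×10^-6 K/W
  R_ceramic fibre blanket = L/(kA) = 0.0709/(0.0840·2.93) = 0.2881 K/W
  R_titanium = L/(kA) = 6.84×10^-4/(24.4·2.93) = 9.568×10^-6 K/W
  R_conv,out = 1/(hA) = 1/(14.3·2.93) = 0.02387 K/W
ΣR = 2.099×10^-6 + 0.2881 + 9.568×10^-6 + 0.02387 = 0.3120 K/W
Q = ΔT/ΣR = (250 °C − 20.5 °C)/0.3120 = 735.6 W
From the inner boundary to the ceramic fibre blanket/titanium interface, ΣR_partial = 0.2881 K/W.
T_interface = T_in − Q·ΣR_partial = 250 °C − (735.6)(0.2881) = 38.1 °C

T = 38.1 °C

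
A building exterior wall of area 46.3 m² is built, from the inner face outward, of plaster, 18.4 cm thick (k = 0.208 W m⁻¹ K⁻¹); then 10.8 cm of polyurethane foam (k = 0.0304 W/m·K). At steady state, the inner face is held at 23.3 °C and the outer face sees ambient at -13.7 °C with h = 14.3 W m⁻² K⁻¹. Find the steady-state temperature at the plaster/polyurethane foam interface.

T = 16.0 °C

Resistance network (inner→outer):
  R_plaster = L/(kA) = 0.184/(0.208·46.3) = 0.01911 K/W
  R_polyurethane foam = L/(kA) = 0.108/(0.0304·46.3) = 0.07673 K/W
  R_conv,out = 1/(hA) = 1/(14.3·46.3) = 0.001510 K/W
ΣR = 0.01911 + 0.07673 + 0.001510 = 0.09735 K/W
Q = ΔT/ΣR = (23.3 °C − -13.7 °C)/0.09735 = 380.1 W
From the inner boundary to the plaster/polyurethane foam interface, ΣR_partial = 0.01911 K/W.
T_interface = T_in − Q·ΣR_partial = 23.3 °C − (380.1)(0.01911) = 16.0 °C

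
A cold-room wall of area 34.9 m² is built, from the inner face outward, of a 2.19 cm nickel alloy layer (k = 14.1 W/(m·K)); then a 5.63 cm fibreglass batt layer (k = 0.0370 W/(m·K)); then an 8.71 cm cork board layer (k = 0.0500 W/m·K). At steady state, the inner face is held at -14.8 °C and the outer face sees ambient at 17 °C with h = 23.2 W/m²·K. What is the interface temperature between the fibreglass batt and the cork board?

T = -0.16 °C

Resistance network (inner→outer):
  R_nickel alloy = L/(kA) = 0.0219/(14.1·34.9) = 4.450×10^-5 K/W
  R_fibreglass batt = L/(kA) = 0.0563/(0.0370·34.9) = 0.04360 K/W
  R_cork board = L/(kA) = 0.0871/(0.0500·34.9) = 0.04991 K/W
  R_conv,out = 1/(hA) = 1/(23.2·34.9) = 0.001235 K/W
ΣR = 4.450×10^-5 + 0.04360 + 0.04991 + 0.001235 = 0.09479 K/W
Q = ΔT/ΣR = (-14.8 °C − 17 °C)/0.09479 = -335.5 W
From the inner boundary to the fibreglass batt/cork board interface, ΣR_partial = 0.04364 K/W.
T_interface = T_in − Q·ΣR_partial = -14.8 °C − (-335.5)(0.04364) = -0.16 °C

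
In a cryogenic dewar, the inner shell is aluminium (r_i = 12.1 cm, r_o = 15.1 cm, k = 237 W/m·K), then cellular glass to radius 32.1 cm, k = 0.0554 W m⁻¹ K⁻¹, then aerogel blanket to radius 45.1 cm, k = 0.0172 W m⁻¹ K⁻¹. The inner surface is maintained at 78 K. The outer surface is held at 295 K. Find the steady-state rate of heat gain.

Q = 23.6 W

Treat each layer as a resistance in series:
  R_aluminium = (1/0.121 − 1/0.151)/(4πk) = 1.642/(4π·237) = 5.513×10^-4 K/W
  R_cellular glass = (1/0.151 − 1/0.321)/(4πk) = 3.507/(4π·0.0554) = 5.038 K/W
  R_aerogel blanket = (1/0.321 − 1/0.451)/(4πk) = 0.8980/(4π·0.0172) = 4.155 K/W
ΣR = 5.513×10^-4 + 5.038 + 4.155 = 9.194 K/W
Q = ΔT/ΣR = (78 K − 295 K)/9.194 = -23.6 W
(Negative Q ⇒ heat flows inward; heat gain = 23.6 W.)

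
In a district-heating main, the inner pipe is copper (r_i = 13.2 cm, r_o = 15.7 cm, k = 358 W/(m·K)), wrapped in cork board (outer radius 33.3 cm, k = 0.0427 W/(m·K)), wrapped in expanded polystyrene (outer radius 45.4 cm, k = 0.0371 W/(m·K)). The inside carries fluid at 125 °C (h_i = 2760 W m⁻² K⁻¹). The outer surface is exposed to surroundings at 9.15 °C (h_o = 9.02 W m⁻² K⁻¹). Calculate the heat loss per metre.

Q' = 27.8 W/m

Series thermal resistances, inner to outer:
  R'_conv,in = 1/(2πr h) = 1/(2π·0.132·2760) = 4.369×10^-4 m·K/W
  R'_copper = ln(0.157/0.132)/(2πk) = 0.1734/(2π·358) = 7.711×10^-5 m·K/W
  R'_cork board = ln(0.333/0.157)/(2πk) = 0.7519/(2π·0.0427) = 2.803 m·K/W
  R'_expanded polystyrene = ln(0.454/0.333)/(2πk) = 0.3100/(2π·0.0371) = 1.330 m·K/W
  R'_conv,out = 1/(2πr h) = 1/(2π·0.454·9.02) = 0.03886 m·K/W
ΣR = 4.369×10^-4 + 7.711×10^-5 + 2.803 + 1.330 + 0.03886 = 4.172 m·K/W
Q' = ΔT/ΣR = (125 °C − 9.15 °C)/4.172 = 27.8 W/m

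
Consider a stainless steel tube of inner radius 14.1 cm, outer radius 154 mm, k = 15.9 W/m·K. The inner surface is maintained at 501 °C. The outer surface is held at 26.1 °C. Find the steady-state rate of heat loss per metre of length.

Q' = 2πk·ΔT/ln(r₂/r₁) = 2π × 15.9 × 474.9 / ln(0.154/0.141) = 5.38×10^5 W/m

Q' = 538 kW/m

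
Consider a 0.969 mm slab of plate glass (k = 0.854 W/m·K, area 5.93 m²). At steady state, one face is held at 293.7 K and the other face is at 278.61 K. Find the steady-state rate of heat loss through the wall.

Q = 78.9 kW

Q = kA·ΔT/L = 0.854 × 5.93 × |293.7 K − 278.61 K| / 9.69×10^-4 = 78900 W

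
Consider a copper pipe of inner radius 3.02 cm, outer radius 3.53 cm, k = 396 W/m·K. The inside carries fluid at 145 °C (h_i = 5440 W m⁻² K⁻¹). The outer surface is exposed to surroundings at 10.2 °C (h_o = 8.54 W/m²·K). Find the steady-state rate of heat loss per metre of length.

Q' = 255 W/m

Series thermal resistances, inner to outer:
  R'_conv,in = 1/(2πr h) = 1/(2π·0.0302·5440) = 9.688×10^-4 m·K/W
  R'_copper = ln(0.0353/0.0302)/(2πk) = 0.1560/(2π·396) = 6.271×10^-5 m·K/W
  R'_conv,out = 1/(2πr h) = 1/(2π·0.0353·8.54) = 0.5279 m·K/W
ΣR = 9.688×10^-4 + 6.271×10^-5 + 0.5279 = 0.5289 m·K/W
Q' = ΔT/ΣR = (145 °C − 10.2 °C)/0.5289 = 255 W/m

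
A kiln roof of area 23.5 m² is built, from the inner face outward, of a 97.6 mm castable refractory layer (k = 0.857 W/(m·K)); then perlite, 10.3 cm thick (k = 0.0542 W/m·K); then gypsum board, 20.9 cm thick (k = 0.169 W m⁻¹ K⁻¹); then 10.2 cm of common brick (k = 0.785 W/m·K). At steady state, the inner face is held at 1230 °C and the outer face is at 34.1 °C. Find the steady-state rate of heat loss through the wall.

Q = 8310 W

Resistance network (inner→outer):
  R_castable refractory = L/(kA) = 0.0976/(0.857·23.5) = 0.004846 K/W
  R_perlite = L/(kA) = 0.103/(0.0542·23.5) = 0.08087 K/W
  R_gypsum board = L/(kA) = 0.209/(0.169·23.5) = 0.05262 K/W
  R_common brick = L/(kA) = 0.102/(0.785·23.5) = 0.005529 K/W
ΣR = 0.004846 + 0.08087 + 0.05262 + 0.005529 = 0.1439 K/W
Q = ΔT/ΣR = (1230 °C − 34.1 °C)/0.1439 = 8310 W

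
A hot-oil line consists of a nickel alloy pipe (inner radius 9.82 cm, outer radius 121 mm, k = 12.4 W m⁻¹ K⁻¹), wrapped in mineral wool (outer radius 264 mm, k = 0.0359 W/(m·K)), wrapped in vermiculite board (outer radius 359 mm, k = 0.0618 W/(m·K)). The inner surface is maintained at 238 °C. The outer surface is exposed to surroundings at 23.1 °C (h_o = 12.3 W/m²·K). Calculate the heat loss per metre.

Treat each layer as a resistance in series:
  R'_nickel alloy = ln(0.121/0.0982)/(2πk) = 0.2088/(2π·12.4) = 0.002680 m·K/W
  R'_mineral wool = ln(0.264/0.121)/(2πk) = 0.7802/(2π·0.0359) = 3.459 m·K/W
  R'_vermiculite board = ln(0.359/0.264)/(2πk) = 0.3074/(2π·0.0618) = 0.7916 m·K/W
  R'_conv,out = 1/(2πr h) = 1/(2π·0.359·12.3) = 0.03604 m·K/W
ΣR = 0.002680 + 3.459 + 0.7916 + 0.03604 = 4.289 m·K/W
Q' = ΔT/ΣR = (238 °C − 23.1 °C)/4.289 = 50.1 W/m

Q' = 50.1 W/m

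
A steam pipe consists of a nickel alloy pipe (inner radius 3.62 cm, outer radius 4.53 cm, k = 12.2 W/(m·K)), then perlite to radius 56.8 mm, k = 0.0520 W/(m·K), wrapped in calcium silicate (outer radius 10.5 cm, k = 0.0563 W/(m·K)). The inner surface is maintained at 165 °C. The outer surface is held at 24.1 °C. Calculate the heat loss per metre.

Series thermal resistances, inner to outer:
  R'_nickel alloy = ln(0.0453/0.0362)/(2πk) = 0.2242/(2π·12.2) = 0.002925 m·K/W
  R'_perlite = ln(0.0568/0.0453)/(2πk) = 0.2262/(2π·0.0520) = 0.6924 m·K/W
  R'_calcium silicate = ln(0.105/0.0568)/(2πk) = 0.6144/(2π·0.0563) = 1.737 m·K/W
ΣR = 0.002925 + 0.6924 + 1.737 = 2.432 m·K/W
Q' = ΔT/ΣR = (165 °C − 24.1 °C)/2.432 = 57.9 W/m

Q' = 57.9 W/m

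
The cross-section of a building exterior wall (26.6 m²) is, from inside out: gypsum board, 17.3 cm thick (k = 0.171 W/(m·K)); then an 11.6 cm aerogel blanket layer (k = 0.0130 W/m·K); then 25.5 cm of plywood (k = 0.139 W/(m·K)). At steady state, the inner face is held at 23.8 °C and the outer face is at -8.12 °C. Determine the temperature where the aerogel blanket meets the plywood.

Series thermal resistances, inner to outer:
  R_gypsum board = L/(kA) = 0.173/(0.171·26.6) = 0.03803 K/W
  R_aerogel blanket = L/(kA) = 0.116/(0.0130·26.6) = 0.3355 K/W
  R_plywood = L/(kA) = 0.255/(0.139·26.6) = 0.06897 K/W
ΣR = 0.03803 + 0.3355 + 0.06897 = 0.4425 K/W
Q = ΔT/ΣR = (23.8 °C − -8.12 °C)/0.4425 = 72.14 W
From the inner boundary to the aerogel blanket/plywood interface, ΣR_partial = 0.3735 K/W.
T_interface = T_in − Q·ΣR_partial = 23.8 °C − (72.14)(0.3735) = -3.14 °C

T = -3.14 °C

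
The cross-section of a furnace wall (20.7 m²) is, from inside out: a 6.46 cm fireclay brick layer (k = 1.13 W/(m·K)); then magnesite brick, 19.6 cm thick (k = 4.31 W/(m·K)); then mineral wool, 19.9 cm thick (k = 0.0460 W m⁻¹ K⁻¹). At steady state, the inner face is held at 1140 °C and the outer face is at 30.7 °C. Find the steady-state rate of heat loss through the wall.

Q = 5.18 kW

Series thermal resistances, inner to outer:
  R_fireclay brick = L/(kA) = 0.0646/(1.13·20.7) = 0.002762 K/W
  R_magnesite brick = L/(kA) = 0.196/(4.31·20.7) = 0.002197 K/W
  R_mineral wool = L/(kA) = 0.199/(0.0460·20.7) = 0.2090 K/W
ΣR = 0.002762 + 0.002197 + 0.2090 = 0.2140 K/W
Q = ΔT/ΣR = (1140 °C − 30.7 °C)/0.2140 = 5180 W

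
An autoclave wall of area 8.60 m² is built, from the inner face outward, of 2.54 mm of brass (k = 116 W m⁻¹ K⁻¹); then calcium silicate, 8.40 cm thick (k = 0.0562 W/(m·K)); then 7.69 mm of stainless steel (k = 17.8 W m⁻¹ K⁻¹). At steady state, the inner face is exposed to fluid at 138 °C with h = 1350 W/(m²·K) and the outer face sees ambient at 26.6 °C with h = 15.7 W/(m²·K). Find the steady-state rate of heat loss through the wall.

Resistance network (inner→outer):
  R_conv,in = 1/(hA) = 1/(1350·8.60) = 8.613×10^-5 K/W
  R_brass = L/(kA) = 0.00254/(116·8.60) = 2.546×10^-6 K/W
  R_calcium silicate = L/(kA) = 0.0840/(0.0562·8.60) = 0.1738 K/W
  R_stainless steel = L/(kA) = 0.00769/(17.8·8.60) = 5.024×10^-5 K/W
  R_conv,out = 1/(hA) = 1/(15.7·8.60) = 0.007406 K/W
ΣR = 8.613×10^-5 + 2.546×10^-6 + 0.1738 + 5.024×10^-5 + 0.007406 = 0.1813 K/W
Q = ΔT/ΣR = (138 °C − 26.6 °C)/0.1813 = 614 W

Q = 614 W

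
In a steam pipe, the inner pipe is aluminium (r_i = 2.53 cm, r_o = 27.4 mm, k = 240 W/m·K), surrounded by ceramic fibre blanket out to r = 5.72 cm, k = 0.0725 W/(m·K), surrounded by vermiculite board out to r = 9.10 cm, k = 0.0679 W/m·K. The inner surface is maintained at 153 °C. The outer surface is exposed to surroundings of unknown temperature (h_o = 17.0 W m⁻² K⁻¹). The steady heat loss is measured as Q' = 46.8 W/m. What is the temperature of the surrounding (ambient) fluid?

Sum the resistances:
  R'_aluminium = ln(0.0274/0.0253)/(2πk) = 0.07974/(2π·240) = 5.288×10^-5 m·K/W
  R'_ceramic fibre blanket = ln(0.0572/0.0274)/(2πk) = 0.7360/(2π·0.0725) = 1.616 m·K/W
  R'_vermiculite board = ln(0.0910/0.0572)/(2πk) = 0.4643/(2π·0.0679) = 1.088 m·K/W
  R'_conv,out = 1/(2πr h) = 1/(2π·0.0910·17.0) = 0.1029 m·K/W
ΣR = 2.807 m·K/W
ΔT = Q'·ΣR = 46.8 × 2.807 = 131.4 K
Heat flows outward, so T_out = T_in − ΔT = 153 − 131.4 = 21.6 °C

T_out = 21.6 °C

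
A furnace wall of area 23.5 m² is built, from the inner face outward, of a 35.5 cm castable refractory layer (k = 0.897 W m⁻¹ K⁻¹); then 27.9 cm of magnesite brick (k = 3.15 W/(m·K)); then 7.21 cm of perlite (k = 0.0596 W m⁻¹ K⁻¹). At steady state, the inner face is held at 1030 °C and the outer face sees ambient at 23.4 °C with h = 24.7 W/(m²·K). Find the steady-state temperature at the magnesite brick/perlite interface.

T = 749 °C

Treat each layer as a resistance in series:
  R_castable refractory = L/(kA) = 0.355/(0.897·23.5) = 0.01684 K/W
  R_magnesite brick = L/(kA) = 0.279/(3.15·23.5) = 0.003769 K/W
  R_perlite = L/(kA) = 0.0721/(0.0596·23.5) = 0.05148 K/W
  R_conv,out = 1/(hA) = 1/(24.7·23.5) = 0.001723 K/W
ΣR = 0.01684 + 0.003769 + 0.05148 + 0.001723 = 0.07381 K/W
Q = ΔT/ΣR = (1030 °C − 23.4 °C)/0.07381 = 13640 W
From the inner boundary to the magnesite brick/perlite interface, ΣR_partial = 0.02061 K/W.
T_interface = T_in − Q·ΣR_partial = 1030 °C − (13640)(0.02061) = 749 °C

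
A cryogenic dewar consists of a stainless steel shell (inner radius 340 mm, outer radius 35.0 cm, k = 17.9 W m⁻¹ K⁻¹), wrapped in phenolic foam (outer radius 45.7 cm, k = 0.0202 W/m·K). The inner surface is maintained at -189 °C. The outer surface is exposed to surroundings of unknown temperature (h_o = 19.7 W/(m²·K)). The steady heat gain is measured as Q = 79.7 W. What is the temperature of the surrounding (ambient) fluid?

Series resistances:
  R_stainless steel = (1/0.340 − 1/0.350)/(4πk) = 0.08403/(4π·17.9) = 3.736×10^-4 K/W
  R_phenolic foam = (1/0.350 − 1/0.457)/(4πk) = 0.6690/(4π·0.0202) = 2.635 K/W
  R_conv,out = 1/(4πr²h) = 1/(4π·0.457²·19.7) = 0.01934 K/W
ΣR = 2.655 K/W
ΔT = Q·ΣR = 79.7 × 2.655 = 211.6 K
Heat flows inward, so T_out = T_in + ΔT = -189 + 211.6 = 22.6 °C

T_out = 22.6 °C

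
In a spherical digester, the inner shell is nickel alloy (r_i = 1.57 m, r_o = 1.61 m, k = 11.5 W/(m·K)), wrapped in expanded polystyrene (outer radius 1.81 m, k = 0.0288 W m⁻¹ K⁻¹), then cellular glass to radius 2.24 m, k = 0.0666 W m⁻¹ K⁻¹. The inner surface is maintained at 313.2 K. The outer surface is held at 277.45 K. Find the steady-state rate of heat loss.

Q = 113 W

Treat each layer as a resistance in series:
  R_nickel alloy = (1/1.57 − 1/1.61)/(4πk) = 0.01582/(4π·11.5) = 1.095×10^-4 K/W
  R_expanded polystyrene = (1/1.61 − 1/1.81)/(4πk) = 0.06863/(4π·0.0288) = 0.1896 K/W
  R_cellular glass = (1/1.81 − 1/2.24)/(4πk) = 0.1061/(4π·0.0666) = 0.1267 K/W
ΣR = 1.095×10^-4 + 0.1896 + 0.1267 = 0.3164 K/W
Q = ΔT/ΣR = (313.2 K − 277.45 K)/0.3164 = 113 W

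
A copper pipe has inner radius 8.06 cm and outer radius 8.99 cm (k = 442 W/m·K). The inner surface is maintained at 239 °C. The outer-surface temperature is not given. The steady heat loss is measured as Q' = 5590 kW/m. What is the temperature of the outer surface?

T_out = 19.2 °C

Sum the resistances:
  R'_copper = ln(0.0899/0.0806)/(2πk) = 0.1092/(2π·442) = 3.932×10^-5 m·K/W
ΣR = 3.932×10^-5 m·K/W
ΔT = Q'·ΣR = 5.59×10^6 × 3.932×10^-5 = 219.8 K
Heat flows outward, so T_out = T_in − ΔT = 239 − 219.8 = 19.2 °C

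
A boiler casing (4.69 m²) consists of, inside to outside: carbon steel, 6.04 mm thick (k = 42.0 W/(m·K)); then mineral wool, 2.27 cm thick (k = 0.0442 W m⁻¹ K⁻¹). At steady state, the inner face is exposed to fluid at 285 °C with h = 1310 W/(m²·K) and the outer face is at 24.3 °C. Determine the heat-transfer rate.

Q = 2.38 kW

Resistance network (inner→outer):
  R_conv,in = 1/(hA) = 1/(1310·4.69) = 1.628×10^-4 K/W
  R_carbon steel = L/(kA) = 0.00604/(42.0·4.69) = 3.066×10^-5 K/W
  R_mineral wool = L/(kA) = 0.0227/(0.0442·4.69) = 0.1095 K/W
ΣR = 1.628×10^-4 + 3.066×10^-5 + 0.1095 = 0.1097 K/W
Q = ΔT/ΣR = (285 °C − 24.3 °C)/0.1097 = 2380 W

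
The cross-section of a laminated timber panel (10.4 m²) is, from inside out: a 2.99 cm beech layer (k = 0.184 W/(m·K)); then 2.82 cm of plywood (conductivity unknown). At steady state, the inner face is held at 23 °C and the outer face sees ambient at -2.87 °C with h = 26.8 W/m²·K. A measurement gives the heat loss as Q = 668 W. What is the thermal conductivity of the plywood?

ΣR = ΔT/Q = |23 − -2.87|/668 = 0.03873 K/W
Known resistances:
  R_beech = L/(kA) = 0.0299/(0.184·10.4) = 0.01562 K/W
  R_conv,out = 1/(hA) = 1/(26.8·10.4) = 0.003588 K/W
R_plywood = ΣR − ΣR_known = 0.03873 − 0.01921 = 0.01952 K/W
L/(kA) = 0.01952 ⇒ k = 0.0282/(0.01952·10.4) = 0.139 W/m·K

k = 0.139 W/m·K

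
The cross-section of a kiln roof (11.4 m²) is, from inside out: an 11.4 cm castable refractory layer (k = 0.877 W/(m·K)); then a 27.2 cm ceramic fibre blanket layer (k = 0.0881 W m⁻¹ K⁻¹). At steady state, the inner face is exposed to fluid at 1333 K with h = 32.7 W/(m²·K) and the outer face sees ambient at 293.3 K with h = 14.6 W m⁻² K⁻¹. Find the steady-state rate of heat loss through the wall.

Resistance network (inner→outer):
  R_conv,in = 1/(hA) = 1/(32.7·11.4) = 0.002683 K/W
  R_castable refractory = L/(kA) = 0.114/(0.877·11.4) = 0.01140 K/W
  R_ceramic fibre blanket = L/(kA) = 0.272/(0.0881·11.4) = 0.2708 K/W
  R_conv,out = 1/(hA) = 1/(14.6·11.4) = 0.006008 K/W
ΣR = 0.002683 + 0.01140 + 0.2708 + 0.006008 = 0.2909 K/W
Q = ΔT/ΣR = (1333 K − 293.3 K)/0.2909 = 3570 W

Q = 3.57 kW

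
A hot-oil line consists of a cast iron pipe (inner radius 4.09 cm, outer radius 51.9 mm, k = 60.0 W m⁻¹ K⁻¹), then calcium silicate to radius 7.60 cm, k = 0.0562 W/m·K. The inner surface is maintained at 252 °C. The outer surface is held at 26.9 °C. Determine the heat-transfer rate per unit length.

Q' = 208 W/m

Series thermal resistances, inner to outer:
  R'_cast iron = ln(0.0519/0.0409)/(2πk) = 0.2382/(2π·60.0) = 6.318×10^-4 m·K/W
  R'_calcium silicate = ln(0.0760/0.0519)/(2πk) = 0.3814/(2π·0.0562) = 1.080 m·K/W
ΣR = 6.318×10^-4 + 1.080 = 1.081 m·K/W
Q' = ΔT/ΣR = (252 °C − 26.9 °C)/1.081 = 208 W/m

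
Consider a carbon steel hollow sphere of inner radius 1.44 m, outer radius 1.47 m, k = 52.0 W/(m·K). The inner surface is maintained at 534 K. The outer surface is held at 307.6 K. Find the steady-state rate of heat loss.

Q = 4πk·ΔT/(1/r₁ − 1/r₂) = 4π × 52.0 × 226.4 / (1/1.44 − 1/1.47) = 1.04×10^7 W

Q = 1.04×10^7 W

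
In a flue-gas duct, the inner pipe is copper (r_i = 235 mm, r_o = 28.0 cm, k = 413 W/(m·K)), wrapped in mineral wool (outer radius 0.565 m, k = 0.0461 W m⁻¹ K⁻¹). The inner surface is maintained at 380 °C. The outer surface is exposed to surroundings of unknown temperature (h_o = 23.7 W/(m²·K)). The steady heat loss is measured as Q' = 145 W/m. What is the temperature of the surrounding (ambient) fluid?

Series resistances:
  R'_copper = ln(0.280/0.235)/(2πk) = 0.1752/(2π·413) = 6.752×10^-5 m·K/W
  R'_mineral wool = ln(0.565/0.280)/(2πk) = 0.7020/(2π·0.0461) = 2.424 m·K/W
  R'_conv,out = 1/(2πr h) = 1/(2π·0.565·23.7) = 0.01189 m·K/W
ΣR = 2.436 m·K/W
ΔT = Q'·ΣR = 145 × 2.436 = 353.2 K
Heat flows outward, so T_out = T_in − ΔT = 380 − 353.2 = 26.8 °C

T_out = 26.8 °C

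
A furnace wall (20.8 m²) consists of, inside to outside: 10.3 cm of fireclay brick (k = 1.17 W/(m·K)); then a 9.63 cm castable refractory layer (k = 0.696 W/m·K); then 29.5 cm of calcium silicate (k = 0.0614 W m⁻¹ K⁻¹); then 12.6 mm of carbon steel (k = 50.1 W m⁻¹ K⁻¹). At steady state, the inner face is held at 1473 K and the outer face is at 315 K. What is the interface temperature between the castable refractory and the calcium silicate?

T = 1421 K

Treat each layer as a resistance in series:
  R_fireclay brick = L/(kA) = 0.103/(1.17·20.8) = 0.004232 K/W
  R_castable refractory = L/(kA) = 0.0963/(0.696·20.8) = 0.006652 K/W
  R_calcium silicate = L/(kA) = 0.295/(0.0614·20.8) = 0.2310 K/W
  R_carbon steel = L/(kA) = 0.0126/(50.1·20.8) = 1.209×10^-5 K/W
ΣR = 0.004232 + 0.006652 + 0.2310 + 1.209×10^-5 = 0.2419 K/W
Q = ΔT/ΣR = (1473 K − 315 K)/0.2419 = 4787 W
From the inner boundary to the castable refractory/calcium silicate interface, ΣR_partial = 0.01088 K/W.
T_interface = T_in − Q·ΣR_partial = 1473 K − (4787)(0.01088) = 1421 K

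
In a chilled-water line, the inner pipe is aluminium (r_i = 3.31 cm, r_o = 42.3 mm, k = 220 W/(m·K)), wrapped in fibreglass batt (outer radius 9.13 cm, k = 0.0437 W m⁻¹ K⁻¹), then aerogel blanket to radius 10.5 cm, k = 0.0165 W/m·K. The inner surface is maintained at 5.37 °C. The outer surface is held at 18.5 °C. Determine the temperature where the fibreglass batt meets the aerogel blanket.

Series thermal resistances, inner to outer:
  R'_aluminium = ln(0.0423/0.0331)/(2πk) = 0.2453/(2π·220) = 1.774×10^-4 m·K/W
  R'_fibreglass batt = ln(0.0913/0.0423)/(2πk) = 0.7694/(2π·0.0437) = 2.802 m·K/W
  R'_aerogel blanket = ln(0.105/0.0913)/(2πk) = 0.1398/(2π·0.0165) = 1.349 m·K/W
ΣR = 1.774×10^-4 + 2.802 + 1.349 = 4.151 m·K/W
Q' = ΔT/ΣR = (5.37 °C − 18.5 °C)/4.151 = -3.163 W/m
From the inner boundary to the fibreglass batt/aerogel blanket interface, ΣR_partial = 2.802 m·K/W.
T_interface = T_in − Q'·ΣR_partial = 5.37 °C − (-3.163)(2.802) = 14.2 °C

T = 14.2 °C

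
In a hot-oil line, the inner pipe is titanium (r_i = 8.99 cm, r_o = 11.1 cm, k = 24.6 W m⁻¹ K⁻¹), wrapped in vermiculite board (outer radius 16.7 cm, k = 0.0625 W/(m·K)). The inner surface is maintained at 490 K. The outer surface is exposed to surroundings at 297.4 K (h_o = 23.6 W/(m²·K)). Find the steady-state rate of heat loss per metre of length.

Series thermal resistances, inner to outer:
  R'_titanium = ln(0.111/0.0899)/(2πk) = 0.2108/(2π·24.6) = 0.001364 m·K/W
  R'_vermiculite board = ln(0.167/0.111)/(2πk) = 0.4085/(2π·0.0625) = 1.040 m·K/W
  R'_conv,out = 1/(2πr h) = 1/(2π·0.167·23.6) = 0.04038 m·K/W
ΣR = 0.001364 + 1.040 + 0.04038 = 1.082 m·K/W
Q' = ΔT/ΣR = (490 K − 297.4 K)/1.082 = 178 W/m

Q' = 178 W/m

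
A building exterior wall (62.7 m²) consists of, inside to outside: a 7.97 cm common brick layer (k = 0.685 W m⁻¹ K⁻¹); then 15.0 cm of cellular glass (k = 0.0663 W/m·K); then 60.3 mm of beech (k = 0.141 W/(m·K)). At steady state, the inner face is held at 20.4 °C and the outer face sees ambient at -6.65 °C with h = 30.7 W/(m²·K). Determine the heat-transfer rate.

Resistance network (inner→outer):
  R_common brick = L/(kA) = 0.0797/(0.685·62.7) = 0.001856 K/W
  R_cellular glass = L/(kA) = 0.150/(0.0663·62.7) = 0.03608 K/W
  R_beech = L/(kA) = 0.0603/(0.141·62.7) = 0.006821 K/W
  R_conv,out = 1/(hA) = 1/(30.7·62.7) = 5.195×10^-4 K/W
ΣR = 0.001856 + 0.03608 + 0.006821 + 5.195×10^-4 = 0.04528 K/W
Q = ΔT/ΣR = (20.4 °C − -6.65 °C)/0.04528 = 597 W

Q = 597 W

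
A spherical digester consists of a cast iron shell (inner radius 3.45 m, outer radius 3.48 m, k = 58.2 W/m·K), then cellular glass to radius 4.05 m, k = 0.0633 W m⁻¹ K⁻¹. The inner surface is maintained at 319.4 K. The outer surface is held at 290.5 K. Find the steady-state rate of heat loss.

Resistance network (inner→outer):
  R_cast iron = (1/3.45 − 1/3.48)/(4πk) = 0.002499/(4π·58.2) = 3.417×10^-6 K/W
  R_cellular glass = (1/3.48 − 1/4.05)/(4πk) = 0.04044/(4π·0.0633) = 0.05084 K/W
ΣR = 3.417×10^-6 + 0.05084 = 0.05084 K/W
Q = ΔT/ΣR = (319.4 K − 290.5 K)/0.05084 = 568 W

Q = 568 W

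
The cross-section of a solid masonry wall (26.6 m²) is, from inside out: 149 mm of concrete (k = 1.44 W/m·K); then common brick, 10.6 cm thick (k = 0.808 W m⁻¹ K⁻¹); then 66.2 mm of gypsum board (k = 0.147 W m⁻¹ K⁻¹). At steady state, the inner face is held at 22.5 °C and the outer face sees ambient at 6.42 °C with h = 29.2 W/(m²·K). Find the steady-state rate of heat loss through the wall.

Q = 595 W

Series thermal resistances, inner to outer:
  R_concrete = L/(kA) = 0.149/(1.44·26.6) = 0.003890 K/W
  R_common brick = L/(kA) = 0.106/(0.808·26.6) = 0.004932 K/W
  R_gypsum board = L/(kA) = 0.0662/(0.147·26.6) = 0.01693 K/W
  R_conv,out = 1/(hA) = 1/(29.2·26.6) = 0.001287 K/W
ΣR = 0.003890 + 0.004932 + 0.01693 + 0.001287 = 0.02704 K/W
Q = ΔT/ΣR = (22.5 °C − 6.42 °C)/0.02704 = 595 W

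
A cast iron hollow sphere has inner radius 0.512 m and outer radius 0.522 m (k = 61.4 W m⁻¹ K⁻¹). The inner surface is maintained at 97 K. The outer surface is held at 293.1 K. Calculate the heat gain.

Q = 4πk·ΔT/(1/r₁ − 1/r₂) = 4π × 61.4 × 196.1 / (1/0.512 − 1/0.522) = 4.04×10^6 W

Q = 4.04×10^6 W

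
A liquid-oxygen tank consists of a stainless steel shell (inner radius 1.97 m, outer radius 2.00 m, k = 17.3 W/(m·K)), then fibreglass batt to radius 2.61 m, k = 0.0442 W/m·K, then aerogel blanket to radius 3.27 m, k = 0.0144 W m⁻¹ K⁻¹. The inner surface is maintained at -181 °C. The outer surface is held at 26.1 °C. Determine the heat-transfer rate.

Q = 325 W

Resistance network (inner→outer):
  R_stainless steel = (1/1.97 − 1/2.00)/(4πk) = 0.007614/(4π·17.3) = 3.502×10^-5 K/W
  R_fibreglass batt = (1/2.00 − 1/2.61)/(4πk) = 0.1169/(4π·0.0442) = 0.2104 K/W
  R_aerogel blanket = (1/2.61 − 1/3.27)/(4πk) = 0.07733/(4π·0.0144) = 0.4273 K/W
ΣR = 3.502×10^-5 + 0.2104 + 0.4273 = 0.6377 K/W
Q = ΔT/ΣR = (-181 °C − 26.1 °C)/0.6377 = -325 W
(Negative Q ⇒ heat flows inward; heat gain = 325 W.)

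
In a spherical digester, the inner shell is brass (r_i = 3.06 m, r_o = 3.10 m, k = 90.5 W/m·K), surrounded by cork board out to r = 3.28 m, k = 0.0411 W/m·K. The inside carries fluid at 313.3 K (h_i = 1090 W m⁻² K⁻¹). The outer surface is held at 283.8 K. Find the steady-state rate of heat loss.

Q = 860 W

Resistance network (inner→outer):
  R_conv,in = 1/(4πr²h) = 1/(4π·3.06²·1090) = 7.797×10^-6 K/W
  R_brass = (1/3.06 − 1/3.10)/(4πk) = 0.004217/(4π·90.5) = 3.708×10^-6 K/W
  R_cork board = (1/3.10 − 1/3.28)/(4πk) = 0.01770/(4π·0.0411) = 0.03428 K/W
ΣR = 7.797×10^-6 + 3.708×10^-6 + 0.03428 = 0.03429 K/W
Q = ΔT/ΣR = (313.3 K − 283.8 K)/0.03429 = 860 W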